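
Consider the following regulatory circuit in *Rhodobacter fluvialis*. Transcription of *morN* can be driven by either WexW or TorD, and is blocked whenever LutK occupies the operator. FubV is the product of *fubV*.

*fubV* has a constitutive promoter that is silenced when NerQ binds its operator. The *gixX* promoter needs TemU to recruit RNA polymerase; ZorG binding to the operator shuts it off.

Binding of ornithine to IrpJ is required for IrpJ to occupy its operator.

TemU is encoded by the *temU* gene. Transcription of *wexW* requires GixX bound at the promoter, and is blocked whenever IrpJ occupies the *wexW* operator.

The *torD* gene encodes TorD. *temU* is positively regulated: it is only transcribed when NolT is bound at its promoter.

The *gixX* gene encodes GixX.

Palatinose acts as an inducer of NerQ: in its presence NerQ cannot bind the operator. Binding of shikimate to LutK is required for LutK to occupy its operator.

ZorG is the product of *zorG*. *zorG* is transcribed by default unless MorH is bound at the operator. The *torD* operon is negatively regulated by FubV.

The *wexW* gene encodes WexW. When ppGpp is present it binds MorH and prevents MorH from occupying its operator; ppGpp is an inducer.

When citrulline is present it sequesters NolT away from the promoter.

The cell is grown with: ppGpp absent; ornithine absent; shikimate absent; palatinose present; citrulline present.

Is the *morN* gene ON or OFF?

Shikimate is absent, so LutK is inactive.
Ornithine is absent, so IrpJ is inactive.
Citrulline is present, so NolT is inactive.
Required activator NolT is absent, so *temU* is not transcribed.
So TemU is not produced.
ppGpp is absent, so MorH is active.
With repressor MorH bound, *zorG* is not transcribed.
So ZorG is not produced.
Required activator TemU is absent, so *gixX* is not transcribed.
So GixX is not produced.
Required activator GixX is absent, so *wexW* is not transcribed.
So WexW is not produced.
Palatinose is present, so NerQ is inactive.
With no repressor bound, *fubV* is transcribed.
So FubV is produced and active.
With repressor FubV bound, *torD* is not transcribed.
So TorD is not produced.
No activator is available at the *morN* promoter, so *morN* is not transcribed.

OFF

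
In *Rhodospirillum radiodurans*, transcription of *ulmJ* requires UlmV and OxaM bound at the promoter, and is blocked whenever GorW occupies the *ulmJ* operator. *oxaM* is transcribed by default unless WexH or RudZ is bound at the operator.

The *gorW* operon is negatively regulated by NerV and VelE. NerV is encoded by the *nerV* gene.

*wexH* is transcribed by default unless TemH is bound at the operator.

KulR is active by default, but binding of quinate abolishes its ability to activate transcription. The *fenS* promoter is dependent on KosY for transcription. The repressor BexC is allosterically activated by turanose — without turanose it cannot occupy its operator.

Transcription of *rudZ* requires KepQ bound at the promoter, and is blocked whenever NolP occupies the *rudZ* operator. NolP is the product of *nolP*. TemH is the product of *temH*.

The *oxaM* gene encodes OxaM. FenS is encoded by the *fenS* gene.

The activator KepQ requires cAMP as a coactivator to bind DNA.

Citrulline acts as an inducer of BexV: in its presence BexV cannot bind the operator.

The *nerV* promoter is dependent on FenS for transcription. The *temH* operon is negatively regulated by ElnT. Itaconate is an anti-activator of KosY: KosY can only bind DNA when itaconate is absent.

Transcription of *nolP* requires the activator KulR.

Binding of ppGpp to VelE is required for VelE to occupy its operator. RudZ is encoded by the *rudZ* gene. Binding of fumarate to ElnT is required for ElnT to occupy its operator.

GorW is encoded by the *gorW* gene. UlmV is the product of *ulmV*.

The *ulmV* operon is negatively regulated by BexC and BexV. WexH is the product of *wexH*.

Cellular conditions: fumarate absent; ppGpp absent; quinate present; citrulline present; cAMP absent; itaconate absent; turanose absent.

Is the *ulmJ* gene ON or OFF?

ON

Turanose is absent, so BexC is inactive.
Citrulline is present, so BexV is inactive.
With no repressor bound, *ulmV* is transcribed.
So UlmV is produced and active.
Fumarate is absent, so ElnT is inactive.
With no repressor bound, *temH* is transcribed.
So TemH is produced and active.
With repressor TemH bound, *wexH* is not transcribed.
So WexH is not produced.
Quinate is present, so KulR is inactive.
Required activator KulR is absent, so *nolP* is not transcribed.
So NolP is not produced.
cAMP is absent, so KepQ is inactive.
Required activator KepQ is absent, so *rudZ* is not transcribed.
So RudZ is not produced.
With no repressor bound, *oxaM* is transcribed.
So OxaM is produced and active.
Itaconate is absent, so KosY is active.
No repressor is bound and KosY is active, so *fenS* is transcribed.
So FenS is produced and active.
No repressor is bound and FenS is active, so *nerV* is transcribed.
So NerV is produced and active.
ppGpp is absent, so VelE is inactive.
With repressor NerV bound, *gorW* is not transcribed.
So GorW is not produced.
No repressor is bound and UlmV and OxaM are active, so *ulmJ* is transcribed.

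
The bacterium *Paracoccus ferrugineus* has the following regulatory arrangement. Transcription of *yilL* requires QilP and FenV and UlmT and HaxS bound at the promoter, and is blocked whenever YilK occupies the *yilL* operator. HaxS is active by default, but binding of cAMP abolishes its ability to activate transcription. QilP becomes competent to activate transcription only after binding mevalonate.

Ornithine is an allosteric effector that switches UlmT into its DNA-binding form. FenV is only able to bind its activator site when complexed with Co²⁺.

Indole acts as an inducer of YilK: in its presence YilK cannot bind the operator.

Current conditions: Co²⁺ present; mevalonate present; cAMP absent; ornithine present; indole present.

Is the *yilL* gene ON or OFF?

Mevalonate is present, so QilP is active.
Co²⁺ is present, so FenV is active.
Ornithine is present, so UlmT is active.
cAMP is absent, so HaxS is active.
Indole is present, so YilK is inactive.
No repressor is bound and QilP and FenV and UlmT and HaxS are active, so *yilL* is transcribed.

ON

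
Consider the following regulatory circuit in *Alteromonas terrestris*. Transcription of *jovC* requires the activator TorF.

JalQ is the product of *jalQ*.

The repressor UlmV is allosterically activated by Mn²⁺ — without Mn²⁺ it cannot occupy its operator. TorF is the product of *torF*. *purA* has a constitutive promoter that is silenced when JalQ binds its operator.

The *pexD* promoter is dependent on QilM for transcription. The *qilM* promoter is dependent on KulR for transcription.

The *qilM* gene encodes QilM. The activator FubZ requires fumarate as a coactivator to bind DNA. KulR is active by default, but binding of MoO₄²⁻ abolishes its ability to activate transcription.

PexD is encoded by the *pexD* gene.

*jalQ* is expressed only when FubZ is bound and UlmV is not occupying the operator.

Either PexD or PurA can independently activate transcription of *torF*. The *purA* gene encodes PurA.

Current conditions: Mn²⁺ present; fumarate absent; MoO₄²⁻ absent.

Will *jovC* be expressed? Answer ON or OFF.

MoO₄²⁻ is absent, so KulR is active.
No repressor is bound and KulR is active, so *qilM* is transcribed.
So QilM is produced and active.
No repressor is bound and QilM is active, so *pexD* is transcribed.
So PexD is produced and active.
Mn²⁺ is present, so UlmV is active.
Fumarate is absent, so FubZ is inactive.
With repressor UlmV bound, *jalQ* is not transcribed.
So JalQ is not produced.
With no repressor bound, *purA* is transcribed.
So PurA is produced and active.
Activator PexD is present, so *torF* is transcribed.
So TorF is produced and active.
No repressor is bound and TorF is active, so *jovC* is transcribed.

ON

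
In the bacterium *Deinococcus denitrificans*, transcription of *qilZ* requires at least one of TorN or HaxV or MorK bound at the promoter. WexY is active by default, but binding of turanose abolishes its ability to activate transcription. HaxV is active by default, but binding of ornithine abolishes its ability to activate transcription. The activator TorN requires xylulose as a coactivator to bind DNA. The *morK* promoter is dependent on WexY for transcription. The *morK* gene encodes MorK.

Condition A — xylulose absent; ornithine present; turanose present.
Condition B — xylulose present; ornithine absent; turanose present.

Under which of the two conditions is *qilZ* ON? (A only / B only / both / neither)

B only

Condition A:
Xylulose is absent, so TorN is inactive.
Ornithine is present, so HaxV is inactive.
Turanose is present, so WexY is inactive.
Required activator WexY is absent, so *morK* is not transcribed.
So MorK is not produced.
No activator is available at the *qilZ* promoter, so *qilZ* is not transcribed.
→ *qilZ* is OFF in A.
Condition B:
Xylulose is present, so TorN is active.
Ornithine is absent, so HaxV is active.
Turanose is present, so WexY is inactive.
Required activator WexY is absent, so *morK* is not transcribed.
So MorK is not produced.
Activator TorN is present, so *qilZ* is transcribed.
→ *qilZ* is ON in B.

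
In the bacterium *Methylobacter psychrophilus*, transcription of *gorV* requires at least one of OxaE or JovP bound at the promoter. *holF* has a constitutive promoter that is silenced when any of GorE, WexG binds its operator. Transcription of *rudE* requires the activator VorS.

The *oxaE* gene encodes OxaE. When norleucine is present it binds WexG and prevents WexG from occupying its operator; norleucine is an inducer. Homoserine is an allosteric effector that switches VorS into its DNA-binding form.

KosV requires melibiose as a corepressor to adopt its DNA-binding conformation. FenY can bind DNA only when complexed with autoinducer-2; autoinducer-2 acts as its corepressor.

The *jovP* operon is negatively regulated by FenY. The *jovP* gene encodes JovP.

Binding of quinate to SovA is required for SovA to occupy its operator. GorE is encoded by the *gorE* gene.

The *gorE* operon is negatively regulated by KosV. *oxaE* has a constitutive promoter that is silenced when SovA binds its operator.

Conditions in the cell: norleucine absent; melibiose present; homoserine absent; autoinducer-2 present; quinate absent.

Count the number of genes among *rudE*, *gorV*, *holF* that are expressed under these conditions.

1

Homoserine is absent, so VorS is inactive.
Required activator VorS is absent, so *rudE* is not transcribed.
→ *rudE* is OFF.
Quinate is absent, so SovA is inactive.
With no repressor bound, *oxaE* is transcribed.
So OxaE is produced and active.
Autoinducer-2 is present, so FenY is active.
With repressor FenY bound, *jovP* is not transcribed.
So JovP is not produced.
Activator OxaE is present, so *gorV* is transcribed.
→ *gorV* is ON.
Melibiose is present, so KosV is active.
With repressor KosV bound, *gorE* is not transcribed.
So GorE is not produced.
Norleucine is absent, so WexG is active.
With repressor WexG bound, *holF* is not transcribed.
→ *holF* is OFF.
1 of the 3 genes is transcribed.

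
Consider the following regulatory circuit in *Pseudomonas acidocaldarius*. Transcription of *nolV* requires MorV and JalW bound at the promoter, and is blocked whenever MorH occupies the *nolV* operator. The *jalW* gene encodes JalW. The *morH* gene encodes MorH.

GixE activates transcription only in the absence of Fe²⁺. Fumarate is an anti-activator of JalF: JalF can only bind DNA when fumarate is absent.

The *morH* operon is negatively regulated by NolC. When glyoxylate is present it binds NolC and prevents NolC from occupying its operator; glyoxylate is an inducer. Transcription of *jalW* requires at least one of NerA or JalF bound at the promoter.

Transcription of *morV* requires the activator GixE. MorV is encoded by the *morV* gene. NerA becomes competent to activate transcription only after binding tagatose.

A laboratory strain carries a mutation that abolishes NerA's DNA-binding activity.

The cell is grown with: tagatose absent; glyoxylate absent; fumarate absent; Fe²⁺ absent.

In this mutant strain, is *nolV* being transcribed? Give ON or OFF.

Fe²⁺ is absent, so GixE is active.
No repressor is bound and GixE is active, so *morV* is transcribed.
So MorV is produced and active.
NerA is non-functional in this strain, so it has no effect.
Fumarate is absent, so JalF is active.
Activator JalF is present, so *jalW* is transcribed.
So JalW is produced and active.
Glyoxylate is absent, so NolC is active.
With repressor NolC bound, *morH* is not transcribed.
So MorH is not produced.
No repressor is bound and MorV and JalW are active, so *nolV* is transcribed.

ON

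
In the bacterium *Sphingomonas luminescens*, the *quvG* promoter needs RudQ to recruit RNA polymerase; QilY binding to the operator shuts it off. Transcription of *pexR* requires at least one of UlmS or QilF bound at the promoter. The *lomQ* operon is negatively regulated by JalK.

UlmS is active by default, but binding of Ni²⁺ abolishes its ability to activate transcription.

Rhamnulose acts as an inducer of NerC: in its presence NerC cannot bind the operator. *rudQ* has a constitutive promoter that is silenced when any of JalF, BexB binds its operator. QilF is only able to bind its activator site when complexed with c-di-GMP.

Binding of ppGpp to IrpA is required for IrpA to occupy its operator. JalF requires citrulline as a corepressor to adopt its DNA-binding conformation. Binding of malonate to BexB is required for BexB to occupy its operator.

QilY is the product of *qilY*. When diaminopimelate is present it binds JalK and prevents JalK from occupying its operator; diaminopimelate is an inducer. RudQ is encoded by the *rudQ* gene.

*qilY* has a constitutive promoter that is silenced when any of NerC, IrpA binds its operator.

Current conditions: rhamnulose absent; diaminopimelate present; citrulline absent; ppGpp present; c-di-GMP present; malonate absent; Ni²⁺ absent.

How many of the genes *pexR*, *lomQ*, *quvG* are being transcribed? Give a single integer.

Ni²⁺ is absent, so UlmS is active.
c-di-GMP is present, so QilF is active.
Activator UlmS is present, so *pexR* is transcribed.
→ *pexR* is ON.
Diaminopimelate is present, so JalK is inactive.
With no repressor bound, *lomQ* is transcribed.
→ *lomQ* is ON.
Citrulline is absent, so JalF is inactive.
Malonate is absent, so BexB is inactive.
With no repressor bound, *rudQ* is transcribed.
So RudQ is produced and active.
Rhamnulose is absent, so NerC is active.
ppGpp is present, so IrpA is active.
With repressor NerC bound, *qilY* is not transcribed.
So QilY is not produced.
No repressor is bound and RudQ is active, so *quvG* is transcribed.
→ *quvG* is ON.
3 of the 3 genes are transcribed.

3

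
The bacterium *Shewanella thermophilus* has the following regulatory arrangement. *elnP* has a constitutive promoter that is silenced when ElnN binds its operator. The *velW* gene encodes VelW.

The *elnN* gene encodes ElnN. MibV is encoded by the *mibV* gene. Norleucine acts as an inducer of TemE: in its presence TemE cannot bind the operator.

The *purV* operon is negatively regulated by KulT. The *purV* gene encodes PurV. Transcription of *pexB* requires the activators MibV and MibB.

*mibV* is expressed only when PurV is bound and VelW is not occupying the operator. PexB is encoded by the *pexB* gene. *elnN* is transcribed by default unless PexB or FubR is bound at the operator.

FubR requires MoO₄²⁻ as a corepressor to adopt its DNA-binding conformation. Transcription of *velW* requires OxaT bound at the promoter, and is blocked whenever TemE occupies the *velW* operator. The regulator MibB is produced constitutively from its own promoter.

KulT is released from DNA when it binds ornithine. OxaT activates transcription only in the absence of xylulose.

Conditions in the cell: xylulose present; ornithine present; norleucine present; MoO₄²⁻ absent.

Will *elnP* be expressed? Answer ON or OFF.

ON

Norleucine is present, so TemE is inactive.
Xylulose is present, so OxaT is inactive.
Required activator OxaT is absent, so *velW* is not transcribed.
So VelW is not produced.
Ornithine is present, so KulT is inactive.
With no repressor bound, *purV* is transcribed.
So PurV is produced and active.
No repressor is bound and PurV is active, so *mibV* is transcribed.
So MibV is produced and active.
MibB is produced constitutively and is active.
No repressor is bound and MibV and MibB are active, so *pexB* is transcribed.
So PexB is produced and active.
MoO₄²⁻ is absent, so FubR is inactive.
With repressor PexB bound, *elnN* is not transcribed.
So ElnN is not produced.
With no repressor bound, *elnP* is transcribed.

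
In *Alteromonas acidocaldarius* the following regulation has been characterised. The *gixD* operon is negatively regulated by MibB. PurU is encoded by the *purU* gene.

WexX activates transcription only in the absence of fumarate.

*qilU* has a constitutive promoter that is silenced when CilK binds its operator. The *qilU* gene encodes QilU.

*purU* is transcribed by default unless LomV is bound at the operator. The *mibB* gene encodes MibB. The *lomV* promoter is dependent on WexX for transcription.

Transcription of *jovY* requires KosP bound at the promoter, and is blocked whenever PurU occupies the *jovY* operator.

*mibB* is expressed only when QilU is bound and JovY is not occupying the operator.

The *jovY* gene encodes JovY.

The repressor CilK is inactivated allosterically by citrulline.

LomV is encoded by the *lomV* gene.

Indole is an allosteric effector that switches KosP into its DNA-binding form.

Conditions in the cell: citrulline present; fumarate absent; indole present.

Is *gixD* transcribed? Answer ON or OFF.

ON

Fumarate is absent, so WexX is active.
No repressor is bound and WexX is active, so *lomV* is transcribed.
So LomV is produced and active.
With repressor LomV bound, *purU* is not transcribed.
So PurU is not produced.
Indole is present, so KosP is active.
No repressor is bound and KosP is active, so *jovY* is transcribed.
So JovY is produced and active.
Citrulline is present, so CilK is inactive.
With no repressor bound, *qilU* is transcribed.
So QilU is produced and active.
With repressor JovY bound, *mibB* is not transcribed.
So MibB is not produced.
With no repressor bound, *gixD* is transcribed.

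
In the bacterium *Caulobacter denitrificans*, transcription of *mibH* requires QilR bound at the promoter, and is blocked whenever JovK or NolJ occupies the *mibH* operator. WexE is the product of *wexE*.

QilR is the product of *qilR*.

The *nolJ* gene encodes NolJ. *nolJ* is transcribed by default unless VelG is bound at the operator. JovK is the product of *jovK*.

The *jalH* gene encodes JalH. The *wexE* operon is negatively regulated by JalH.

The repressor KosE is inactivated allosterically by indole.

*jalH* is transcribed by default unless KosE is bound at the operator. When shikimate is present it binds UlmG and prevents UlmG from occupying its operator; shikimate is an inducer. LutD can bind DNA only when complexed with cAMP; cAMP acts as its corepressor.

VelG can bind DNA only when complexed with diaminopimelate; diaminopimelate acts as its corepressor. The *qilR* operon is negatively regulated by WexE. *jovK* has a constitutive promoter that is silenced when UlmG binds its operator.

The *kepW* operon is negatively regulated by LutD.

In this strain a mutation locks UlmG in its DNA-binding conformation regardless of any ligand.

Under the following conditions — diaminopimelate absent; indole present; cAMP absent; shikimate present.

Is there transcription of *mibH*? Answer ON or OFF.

Indole is present, so KosE is inactive.
With no repressor bound, *jalH* is transcribed.
So JalH is produced and active.
With repressor JalH bound, *wexE* is not transcribed.
So WexE is not produced.
With no repressor bound, *qilR* is transcribed.
So QilR is produced and active.
UlmG is constitutively active in this strain.
With repressor UlmG bound, *jovK* is not transcribed.
So JovK is not produced.
Diaminopimelate is absent, so VelG is inactive.
With no repressor bound, *nolJ* is transcribed.
So NolJ is produced and active.
With repressor NolJ bound, *mibH* is not transcribed.

OFF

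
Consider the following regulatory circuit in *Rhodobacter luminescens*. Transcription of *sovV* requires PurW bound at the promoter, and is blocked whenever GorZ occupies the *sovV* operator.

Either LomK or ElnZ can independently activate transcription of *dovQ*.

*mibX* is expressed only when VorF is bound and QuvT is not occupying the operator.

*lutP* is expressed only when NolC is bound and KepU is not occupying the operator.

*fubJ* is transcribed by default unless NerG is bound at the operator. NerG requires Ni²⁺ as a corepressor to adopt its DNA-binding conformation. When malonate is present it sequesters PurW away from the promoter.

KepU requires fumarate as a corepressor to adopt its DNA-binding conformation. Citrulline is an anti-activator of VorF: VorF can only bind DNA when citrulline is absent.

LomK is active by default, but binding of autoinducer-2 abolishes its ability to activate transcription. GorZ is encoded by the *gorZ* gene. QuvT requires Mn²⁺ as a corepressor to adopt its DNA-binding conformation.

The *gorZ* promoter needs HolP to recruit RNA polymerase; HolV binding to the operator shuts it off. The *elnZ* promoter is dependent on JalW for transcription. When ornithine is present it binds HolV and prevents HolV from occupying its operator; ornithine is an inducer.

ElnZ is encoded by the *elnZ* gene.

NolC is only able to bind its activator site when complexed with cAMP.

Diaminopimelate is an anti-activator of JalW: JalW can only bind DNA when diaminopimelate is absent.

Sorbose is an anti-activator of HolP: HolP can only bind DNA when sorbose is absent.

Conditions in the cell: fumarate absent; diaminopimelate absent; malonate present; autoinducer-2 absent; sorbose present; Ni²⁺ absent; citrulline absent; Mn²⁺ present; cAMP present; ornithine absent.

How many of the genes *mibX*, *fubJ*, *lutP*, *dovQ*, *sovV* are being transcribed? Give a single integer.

3

Mn²⁺ is present, so QuvT is active.
Citrulline is absent, so VorF is active.
With repressor QuvT bound, *mibX* is not transcribed.
→ *mibX* is OFF.
Ni²⁺ is absent, so NerG is inactive.
With no repressor bound, *fubJ* is transcribed.
→ *fubJ* is ON.
cAMP is present, so NolC is active.
Fumarate is absent, so KepU is inactive.
No repressor is bound and NolC is active, so *lutP* is transcribed.
→ *lutP* is ON.
Autoinducer-2 is absent, so LomK is active.
Diaminopimelate is absent, so JalW is active.
No repressor is bound and JalW is active, so *elnZ* is transcribed.
So ElnZ is produced and active.
Activator LomK is present, so *dovQ* is transcribed.
→ *dovQ* is ON.
Malonate is present, so PurW is inactive.
Sorbose is present, so HolP is inactive.
Ornithine is absent, so HolV is active.
With repressor HolV bound, *gorZ* is not transcribed.
So GorZ is not produced.
Required activator PurW is absent, so *sovV* is not transcribed.
→ *sovV* is OFF.
3 of the 5 genes are transcribed.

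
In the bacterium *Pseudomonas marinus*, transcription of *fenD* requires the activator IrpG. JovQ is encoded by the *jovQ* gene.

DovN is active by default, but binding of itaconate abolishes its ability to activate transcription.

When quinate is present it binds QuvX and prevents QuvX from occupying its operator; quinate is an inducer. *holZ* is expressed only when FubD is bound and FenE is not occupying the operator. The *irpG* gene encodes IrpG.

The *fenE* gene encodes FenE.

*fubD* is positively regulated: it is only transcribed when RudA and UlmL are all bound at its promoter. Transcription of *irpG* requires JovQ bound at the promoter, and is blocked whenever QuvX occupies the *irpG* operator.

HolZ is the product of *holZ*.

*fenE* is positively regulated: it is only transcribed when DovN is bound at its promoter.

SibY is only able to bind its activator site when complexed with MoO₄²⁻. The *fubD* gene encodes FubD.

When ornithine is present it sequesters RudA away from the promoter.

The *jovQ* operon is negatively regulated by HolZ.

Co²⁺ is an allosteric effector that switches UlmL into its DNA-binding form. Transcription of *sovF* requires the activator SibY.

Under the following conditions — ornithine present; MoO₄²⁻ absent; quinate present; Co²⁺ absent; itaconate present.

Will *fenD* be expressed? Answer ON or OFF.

Ornithine is present, so RudA is inactive.
Co²⁺ is absent, so UlmL is inactive.
Required activator RudA is absent, so *fubD* is not transcribed.
So FubD is not produced.
Itaconate is present, so DovN is inactive.
Required activator DovN is absent, so *fenE* is not transcribed.
So FenE is not produced.
Required activator FubD is absent, so *holZ* is not transcribed.
So HolZ is not produced.
With no repressor bound, *jovQ* is transcribed.
So JovQ is produced and active.
Quinate is present, so QuvX is inactive.
No repressor is bound and JovQ is active, so *irpG* is transcribed.
So IrpG is produced and active.
No repressor is bound and IrpG is active, so *fenD* is transcribed.

ON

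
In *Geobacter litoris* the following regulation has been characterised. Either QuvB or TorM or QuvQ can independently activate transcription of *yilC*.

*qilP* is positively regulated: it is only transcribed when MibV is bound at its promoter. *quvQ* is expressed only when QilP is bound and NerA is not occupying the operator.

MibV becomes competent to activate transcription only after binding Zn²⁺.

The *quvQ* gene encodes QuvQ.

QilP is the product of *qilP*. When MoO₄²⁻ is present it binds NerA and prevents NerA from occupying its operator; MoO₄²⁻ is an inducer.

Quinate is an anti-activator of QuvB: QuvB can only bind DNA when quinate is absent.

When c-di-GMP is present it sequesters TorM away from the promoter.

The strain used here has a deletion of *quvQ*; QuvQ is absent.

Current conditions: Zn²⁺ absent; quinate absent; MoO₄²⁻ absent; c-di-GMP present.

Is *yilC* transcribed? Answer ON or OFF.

ON

Quinate is absent, so QuvB is active.
c-di-GMP is present, so TorM is inactive.
QuvQ is non-functional in this strain, so it has no effect.
Activator QuvB is present, so *yilC* is transcribed.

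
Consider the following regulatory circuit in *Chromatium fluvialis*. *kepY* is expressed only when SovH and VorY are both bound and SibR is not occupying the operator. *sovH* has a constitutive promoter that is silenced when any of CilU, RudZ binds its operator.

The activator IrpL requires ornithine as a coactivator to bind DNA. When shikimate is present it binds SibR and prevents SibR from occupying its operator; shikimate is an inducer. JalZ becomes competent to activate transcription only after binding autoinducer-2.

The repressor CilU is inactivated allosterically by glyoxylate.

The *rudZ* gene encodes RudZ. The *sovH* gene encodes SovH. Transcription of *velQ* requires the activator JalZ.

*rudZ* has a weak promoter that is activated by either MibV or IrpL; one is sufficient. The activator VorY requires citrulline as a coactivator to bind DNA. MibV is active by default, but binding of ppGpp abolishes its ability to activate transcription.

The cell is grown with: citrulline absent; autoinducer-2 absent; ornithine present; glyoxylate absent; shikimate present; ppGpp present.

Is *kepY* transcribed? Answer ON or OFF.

Glyoxylate is absent, so CilU is active.
ppGpp is present, so MibV is inactive.
Ornithine is present, so IrpL is active.
Activator IrpL is present, so *rudZ* is transcribed.
So RudZ is produced and active.
With repressor CilU bound, *sovH* is not transcribed.
So SovH is not produced.
Shikimate is present, so SibR is inactive.
Citrulline is absent, so VorY is inactive.
Required activator SovH is absent, so *kepY* is not transcribed.

OFF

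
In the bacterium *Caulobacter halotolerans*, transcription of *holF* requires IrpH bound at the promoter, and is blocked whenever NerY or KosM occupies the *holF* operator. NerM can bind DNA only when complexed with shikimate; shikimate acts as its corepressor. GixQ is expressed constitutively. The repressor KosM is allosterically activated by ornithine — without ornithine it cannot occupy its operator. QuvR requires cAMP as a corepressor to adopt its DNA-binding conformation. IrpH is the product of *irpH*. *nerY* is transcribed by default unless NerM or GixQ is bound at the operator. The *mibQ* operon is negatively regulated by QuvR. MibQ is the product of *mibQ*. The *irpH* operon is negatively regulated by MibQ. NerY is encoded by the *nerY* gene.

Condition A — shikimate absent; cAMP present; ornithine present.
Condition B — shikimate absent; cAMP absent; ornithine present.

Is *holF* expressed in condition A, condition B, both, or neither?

neither

Condition A:
Shikimate is absent, so NerM is inactive.
GixQ is produced constitutively and is active.
With repressor GixQ bound, *nerY* is not transcribed.
So NerY is not produced.
cAMP is present, so QuvR is active.
With repressor QuvR bound, *mibQ* is not transcribed.
So MibQ is not produced.
With no repressor bound, *irpH* is transcribed.
So IrpH is produced and active.
Ornithine is present, so KosM is active.
With repressor KosM bound, *holF* is not transcribed.
→ *holF* is OFF in A.
Condition B:
Shikimate is absent, so NerM is inactive.
GixQ is produced constitutively and is active.
With repressor GixQ bound, *nerY* is not transcribed.
So NerY is not produced.
cAMP is absent, so QuvR is inactive.
With no repressor bound, *mibQ* is transcribed.
So MibQ is produced and active.
With repressor MibQ bound, *irpH* is not transcribed.
So IrpH is not produced.
Ornithine is present, so KosM is active.
With repressor KosM bound, *holF* is not transcribed.
→ *holF* is OFF in B.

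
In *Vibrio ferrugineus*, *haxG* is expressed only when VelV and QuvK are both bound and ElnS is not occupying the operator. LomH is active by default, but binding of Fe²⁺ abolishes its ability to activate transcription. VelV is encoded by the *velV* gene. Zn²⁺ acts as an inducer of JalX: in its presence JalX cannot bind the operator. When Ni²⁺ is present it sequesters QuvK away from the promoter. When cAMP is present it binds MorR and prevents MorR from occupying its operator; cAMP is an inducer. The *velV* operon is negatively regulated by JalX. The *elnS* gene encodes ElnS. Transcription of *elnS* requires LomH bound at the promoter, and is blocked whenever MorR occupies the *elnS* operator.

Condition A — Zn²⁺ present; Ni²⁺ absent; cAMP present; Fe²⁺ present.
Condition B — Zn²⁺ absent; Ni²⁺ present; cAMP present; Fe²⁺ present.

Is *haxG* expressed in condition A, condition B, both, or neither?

Condition A:
Zn²⁺ is present, so JalX is inactive.
With no repressor bound, *velV* is transcribed.
So VelV is produced and active.
Ni²⁺ is absent, so QuvK is active.
cAMP is present, so MorR is inactive.
Fe²⁺ is present, so LomH is inactive.
Required activator LomH is absent, so *elnS* is not transcribed.
So ElnS is not produced.
No repressor is bound and VelV and QuvK are active, so *haxG* is transcribed.
→ *haxG* is ON in A.
Condition B:
Zn²⁺ is absent, so JalX is active.
With repressor JalX bound, *velV* is not transcribed.
So VelV is not produced.
Ni²⁺ is present, so QuvK is inactive.
cAMP is present, so MorR is inactive.
Fe²⁺ is present, so LomH is inactive.
Required activator LomH is absent, so *elnS* is not transcribed.
So ElnS is not produced.
Required activator VelV is absent, so *haxG* is not transcribed.
→ *haxG* is OFF in B.

A only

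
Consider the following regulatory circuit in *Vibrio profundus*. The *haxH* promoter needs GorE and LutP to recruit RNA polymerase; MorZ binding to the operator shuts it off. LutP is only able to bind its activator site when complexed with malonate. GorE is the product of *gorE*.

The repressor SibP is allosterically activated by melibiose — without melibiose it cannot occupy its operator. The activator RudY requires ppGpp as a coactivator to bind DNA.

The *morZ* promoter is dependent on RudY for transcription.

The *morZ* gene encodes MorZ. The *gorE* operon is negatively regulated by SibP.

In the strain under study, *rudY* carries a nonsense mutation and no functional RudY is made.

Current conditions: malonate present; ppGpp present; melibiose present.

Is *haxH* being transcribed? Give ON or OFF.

OFF

RudY is non-functional in this strain, so it has no effect.
Required activator RudY is absent, so *morZ* is not transcribed.
So MorZ is not produced.
Melibiose is present, so SibP is active.
With repressor SibP bound, *gorE* is not transcribed.
So GorE is not produced.
Malonate is present, so LutP is active.
Required activator GorE is absent, so *haxH* is not transcribed.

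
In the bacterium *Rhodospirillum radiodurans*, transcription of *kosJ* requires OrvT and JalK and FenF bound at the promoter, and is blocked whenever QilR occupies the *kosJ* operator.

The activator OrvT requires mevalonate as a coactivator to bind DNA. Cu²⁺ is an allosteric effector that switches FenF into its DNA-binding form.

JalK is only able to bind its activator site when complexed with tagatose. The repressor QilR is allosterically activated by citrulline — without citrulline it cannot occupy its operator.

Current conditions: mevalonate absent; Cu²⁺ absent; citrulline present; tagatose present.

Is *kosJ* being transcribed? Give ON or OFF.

Mevalonate is absent, so OrvT is inactive.
Tagatose is present, so JalK is active.
Citrulline is present, so QilR is active.
Cu²⁺ is absent, so FenF is inactive.
With repressor QilR bound, *kosJ* is not transcribed.

OFF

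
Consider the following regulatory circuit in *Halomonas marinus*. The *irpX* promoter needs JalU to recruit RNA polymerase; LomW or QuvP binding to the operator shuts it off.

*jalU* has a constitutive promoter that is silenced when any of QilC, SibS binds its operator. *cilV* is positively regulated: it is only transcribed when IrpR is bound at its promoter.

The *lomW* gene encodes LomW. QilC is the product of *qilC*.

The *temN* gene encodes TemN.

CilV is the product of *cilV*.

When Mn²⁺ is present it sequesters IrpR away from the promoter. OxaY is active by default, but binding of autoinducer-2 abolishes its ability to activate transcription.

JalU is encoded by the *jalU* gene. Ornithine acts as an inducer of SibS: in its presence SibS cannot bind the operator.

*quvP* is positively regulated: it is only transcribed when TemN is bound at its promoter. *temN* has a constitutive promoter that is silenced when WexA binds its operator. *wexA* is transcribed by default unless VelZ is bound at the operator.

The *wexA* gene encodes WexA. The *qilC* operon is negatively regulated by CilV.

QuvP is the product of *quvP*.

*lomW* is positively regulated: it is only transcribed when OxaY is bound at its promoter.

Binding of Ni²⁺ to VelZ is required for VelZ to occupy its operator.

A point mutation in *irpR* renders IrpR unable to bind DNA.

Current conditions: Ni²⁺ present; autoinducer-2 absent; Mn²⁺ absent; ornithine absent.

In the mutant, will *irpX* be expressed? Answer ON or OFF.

Autoinducer-2 is absent, so OxaY is active.
No repressor is bound and OxaY is active, so *lomW* is transcribed.
So LomW is produced and active.
IrpR is non-functional in this strain, so it has no effect.
Required activator IrpR is absent, so *cilV* is not transcribed.
So CilV is not produced.
With no repressor bound, *qilC* is transcribed.
So QilC is produced and active.
Ornithine is absent, so SibS is active.
With repressor QilC bound, *jalU* is not transcribed.
So JalU is not produced.
Ni²⁺ is present, so VelZ is active.
With repressor VelZ bound, *wexA* is not transcribed.
So WexA is not produced.
With no repressor bound, *temN* is transcribed.
So TemN is produced and active.
No repressor is bound and TemN is active, so *quvP* is transcribed.
So QuvP is produced and active.
With repressor LomW bound, *irpX* is not transcribed.

OFF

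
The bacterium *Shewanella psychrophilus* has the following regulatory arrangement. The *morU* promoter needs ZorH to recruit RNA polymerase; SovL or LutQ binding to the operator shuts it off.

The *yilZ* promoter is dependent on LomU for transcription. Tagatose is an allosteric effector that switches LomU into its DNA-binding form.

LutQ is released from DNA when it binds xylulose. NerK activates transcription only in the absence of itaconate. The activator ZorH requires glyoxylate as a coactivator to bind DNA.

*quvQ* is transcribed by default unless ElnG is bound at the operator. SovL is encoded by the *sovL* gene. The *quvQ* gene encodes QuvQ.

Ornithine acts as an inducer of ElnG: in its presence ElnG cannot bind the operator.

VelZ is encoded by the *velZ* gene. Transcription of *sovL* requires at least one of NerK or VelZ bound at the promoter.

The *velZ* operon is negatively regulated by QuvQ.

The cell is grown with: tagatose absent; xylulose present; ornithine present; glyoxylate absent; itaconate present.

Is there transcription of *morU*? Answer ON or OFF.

OFF

Itaconate is present, so NerK is inactive.
Ornithine is present, so ElnG is inactive.
With no repressor bound, *quvQ* is transcribed.
So QuvQ is produced and active.
With repressor QuvQ bound, *velZ* is not transcribed.
So VelZ is not produced.
No activator is available at the *sovL* promoter, so *sovL* is not transcribed.
So SovL is not produced.
Glyoxylate is absent, so ZorH is inactive.
Xylulose is present, so LutQ is inactive.
Required activator ZorH is absent, so *morU* is not transcribed.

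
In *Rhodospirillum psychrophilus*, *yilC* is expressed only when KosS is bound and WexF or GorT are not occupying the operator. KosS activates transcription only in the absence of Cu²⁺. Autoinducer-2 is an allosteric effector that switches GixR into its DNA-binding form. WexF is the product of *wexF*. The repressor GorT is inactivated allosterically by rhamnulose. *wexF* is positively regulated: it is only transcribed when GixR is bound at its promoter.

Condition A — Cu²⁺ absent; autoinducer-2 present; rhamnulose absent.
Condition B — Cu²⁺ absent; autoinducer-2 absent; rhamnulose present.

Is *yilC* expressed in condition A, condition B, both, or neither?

Condition A:
Cu²⁺ is absent, so KosS is active.
Autoinducer-2 is present, so GixR is active.
No repressor is bound and GixR is active, so *wexF* is transcribed.
So WexF is produced and active.
Rhamnulose is absent, so GorT is active.
With repressor WexF bound, *yilC* is not transcribed.
→ *yilC* is OFF in A.
Condition B:
Cu²⁺ is absent, so KosS is active.
Autoinducer-2 is absent, so GixR is inactive.
Required activator GixR is absent, so *wexF* is not transcribed.
So WexF is not produced.
Rhamnulose is present, so GorT is inactive.
No repressor is bound and KosS is active, so *yilC* is transcribed.
→ *yilC* is ON in B.

B only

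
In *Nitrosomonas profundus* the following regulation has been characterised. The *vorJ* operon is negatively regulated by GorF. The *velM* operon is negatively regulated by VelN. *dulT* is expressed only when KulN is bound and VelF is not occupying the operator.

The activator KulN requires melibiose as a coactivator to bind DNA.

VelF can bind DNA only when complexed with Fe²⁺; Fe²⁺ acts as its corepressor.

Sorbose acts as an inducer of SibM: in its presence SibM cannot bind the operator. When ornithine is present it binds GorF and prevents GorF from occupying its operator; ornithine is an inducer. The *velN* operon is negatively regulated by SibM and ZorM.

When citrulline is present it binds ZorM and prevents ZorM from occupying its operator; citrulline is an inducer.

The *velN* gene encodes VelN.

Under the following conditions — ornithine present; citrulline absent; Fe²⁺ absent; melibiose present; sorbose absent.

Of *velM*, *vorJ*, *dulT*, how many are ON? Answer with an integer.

3

Sorbose is absent, so SibM is active.
Citrulline is absent, so ZorM is active.
With repressor SibM bound, *velN* is not transcribed.
So VelN is not produced.
With no repressor bound, *velM* is transcribed.
→ *velM* is ON.
Ornithine is present, so GorF is inactive.
With no repressor bound, *vorJ* is transcribed.
→ *vorJ* is ON.
Fe²⁺ is absent, so VelF is inactive.
Melibiose is present, so KulN is active.
No repressor is bound and KulN is active, so *dulT* is transcribed.
→ *dulT* is ON.
3 of the 3 genes are transcribed.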